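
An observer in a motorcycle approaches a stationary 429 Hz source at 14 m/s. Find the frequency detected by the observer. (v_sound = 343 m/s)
f_obs = f·(v + v_o)/v = 446.5 Hz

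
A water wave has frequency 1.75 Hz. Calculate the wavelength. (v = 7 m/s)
λ = v/f = 4 m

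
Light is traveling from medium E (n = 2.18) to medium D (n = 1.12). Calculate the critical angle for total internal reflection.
θc = arcsin(n₂/n₁) = 30.91°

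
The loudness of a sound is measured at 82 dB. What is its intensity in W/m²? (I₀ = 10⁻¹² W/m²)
I = I₀·10^(β/10) = 1.58 × 10⁻⁴ W/m²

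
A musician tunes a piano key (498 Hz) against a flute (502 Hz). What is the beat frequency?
4 Hz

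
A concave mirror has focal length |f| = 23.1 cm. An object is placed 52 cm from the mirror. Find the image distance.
f = +23.1 cm (concave); 1/di = 1/f − 1/do → di = 41.56 cm (real image, in front of mirror)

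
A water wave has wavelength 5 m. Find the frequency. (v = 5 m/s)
f = v/λ = 1 Hz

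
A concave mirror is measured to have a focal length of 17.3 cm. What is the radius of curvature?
R = 2|f| = 34.6 cm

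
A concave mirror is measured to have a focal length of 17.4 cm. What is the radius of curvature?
R = 2|f| = 34.8 cm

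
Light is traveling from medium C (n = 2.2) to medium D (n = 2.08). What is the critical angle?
θc = arcsin(n₂/n₁) = 70.99°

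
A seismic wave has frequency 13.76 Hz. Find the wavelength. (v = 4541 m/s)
λ = v/f = 330 m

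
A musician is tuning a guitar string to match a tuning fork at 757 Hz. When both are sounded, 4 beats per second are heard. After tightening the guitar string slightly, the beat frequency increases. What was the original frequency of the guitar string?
761 Hz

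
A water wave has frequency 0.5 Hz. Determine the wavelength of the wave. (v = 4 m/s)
λ = v/f = 8 m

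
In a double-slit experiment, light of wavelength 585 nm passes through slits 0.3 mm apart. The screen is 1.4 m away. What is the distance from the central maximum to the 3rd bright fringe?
y = mλL/d = 8.19 mm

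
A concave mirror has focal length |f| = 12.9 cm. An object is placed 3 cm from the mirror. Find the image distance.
f = +12.9 cm (concave); 1/di = 1/f − 1/do → di = -3.909 cm (virtual image, behind mirror)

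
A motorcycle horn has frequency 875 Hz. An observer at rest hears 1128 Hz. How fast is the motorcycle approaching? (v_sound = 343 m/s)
v_s = v·(1 − f/f_obs) = 76.93 m/s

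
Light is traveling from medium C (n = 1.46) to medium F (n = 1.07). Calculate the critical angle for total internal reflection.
θc = arcsin(n₂/n₁) = 47.13°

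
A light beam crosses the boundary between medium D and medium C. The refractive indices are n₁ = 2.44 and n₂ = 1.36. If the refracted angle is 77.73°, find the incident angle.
sin θ₁ = (n₂/n₁)·sin θ₂ → θ₁ = 33°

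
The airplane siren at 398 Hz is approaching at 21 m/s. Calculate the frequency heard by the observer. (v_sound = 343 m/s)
f_obs = f·v/(v − v_s) = 424 Hz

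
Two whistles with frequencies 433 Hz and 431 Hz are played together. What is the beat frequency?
2 Hz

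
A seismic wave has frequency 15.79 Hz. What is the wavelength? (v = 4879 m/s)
λ = v/f = 309 m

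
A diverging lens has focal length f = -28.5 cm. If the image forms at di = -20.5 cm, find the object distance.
1/do = 1/f − 1/di → do = 73.03 cm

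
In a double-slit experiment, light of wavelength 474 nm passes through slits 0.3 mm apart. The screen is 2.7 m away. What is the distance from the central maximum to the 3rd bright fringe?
y = mλL/d = 12.8 mm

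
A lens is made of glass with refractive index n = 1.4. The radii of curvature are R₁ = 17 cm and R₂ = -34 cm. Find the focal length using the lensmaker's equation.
1/f = (n − 1)(1/R₁ − 1/R₂) → f = 28.33 cm (converging lens)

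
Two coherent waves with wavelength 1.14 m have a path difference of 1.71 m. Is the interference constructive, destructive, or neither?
destructive — path difference = 1.5λ, an odd multiple of λ/2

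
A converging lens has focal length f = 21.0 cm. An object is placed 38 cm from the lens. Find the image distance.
1/di = 1/f − 1/do → di = 46.94 cm (real image)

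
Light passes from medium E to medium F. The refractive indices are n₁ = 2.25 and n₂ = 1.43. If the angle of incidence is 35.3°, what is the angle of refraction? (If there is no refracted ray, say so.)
sin θ₂ = (n₁/n₂)·sin θ₁ = 0.9092 → θ₂ = 65.4°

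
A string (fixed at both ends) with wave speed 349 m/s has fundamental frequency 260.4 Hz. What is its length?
L = v/(2f₁) = 0.6701 m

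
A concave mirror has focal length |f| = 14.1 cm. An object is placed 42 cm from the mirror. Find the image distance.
f = +14.1 cm (concave); 1/di = 1/f − 1/do → di = 21.23 cm (real image, in front of mirror)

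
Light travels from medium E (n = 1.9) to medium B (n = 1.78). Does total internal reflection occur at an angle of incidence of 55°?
θc = arcsin(n₂/n₁) = 69.53°; 55° < θc, so no — the ray refracts.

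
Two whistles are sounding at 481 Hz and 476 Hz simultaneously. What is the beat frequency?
5 Hz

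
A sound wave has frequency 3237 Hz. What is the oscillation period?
T = 1/f = 3.089 × 10⁻⁴ s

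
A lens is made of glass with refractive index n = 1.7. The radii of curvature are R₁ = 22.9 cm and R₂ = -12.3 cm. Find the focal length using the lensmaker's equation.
1/f = (n − 1)(1/R₁ − 1/R₂) → f = 11.43 cm (converging lens)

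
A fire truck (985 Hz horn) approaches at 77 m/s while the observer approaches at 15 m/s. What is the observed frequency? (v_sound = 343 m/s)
f_obs = f·(v + v_o)/(v − v_s) = 1326 Hz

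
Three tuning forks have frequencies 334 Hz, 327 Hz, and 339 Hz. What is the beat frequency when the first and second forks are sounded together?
7 Hz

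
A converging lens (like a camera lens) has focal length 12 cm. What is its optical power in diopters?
P = 1/f = 8.333 D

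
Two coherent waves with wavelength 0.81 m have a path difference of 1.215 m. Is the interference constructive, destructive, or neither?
destructive — path difference = 1.5λ, an odd multiple of λ/2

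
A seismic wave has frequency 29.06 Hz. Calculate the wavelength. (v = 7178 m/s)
λ = v/f = 247 m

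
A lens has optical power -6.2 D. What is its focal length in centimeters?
f = 1/P = -16.13 cm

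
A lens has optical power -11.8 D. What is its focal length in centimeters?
f = 1/P = -8.475 cm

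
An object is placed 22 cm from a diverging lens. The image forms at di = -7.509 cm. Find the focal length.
1/f = 1/do + 1/di → f = -11.4 cm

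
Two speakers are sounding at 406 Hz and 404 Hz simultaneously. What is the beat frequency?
2 Hz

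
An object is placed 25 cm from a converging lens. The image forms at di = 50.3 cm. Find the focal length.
1/f = 1/do + 1/di → f = 16.7 cm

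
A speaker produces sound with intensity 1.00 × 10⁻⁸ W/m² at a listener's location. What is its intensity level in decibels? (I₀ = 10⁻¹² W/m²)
β = 10·log₁₀(I/I₀) = 40 dB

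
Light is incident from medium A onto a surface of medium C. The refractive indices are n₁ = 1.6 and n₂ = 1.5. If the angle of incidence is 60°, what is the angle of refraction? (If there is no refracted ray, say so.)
sin θ₂ = (n₁/n₂)·sin θ₁ = 0.9238 → θ₂ = 67.48°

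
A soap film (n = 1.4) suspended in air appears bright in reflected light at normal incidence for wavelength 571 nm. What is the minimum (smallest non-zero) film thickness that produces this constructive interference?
2nt = (m − ½)λ with m = 1 → t = (m − ½)λ/(2n) = 102 nm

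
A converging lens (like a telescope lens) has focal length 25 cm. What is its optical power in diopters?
P = 1/f = 4 D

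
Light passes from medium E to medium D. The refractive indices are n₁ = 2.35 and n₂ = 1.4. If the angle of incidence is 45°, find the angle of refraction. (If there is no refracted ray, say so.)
sin θ₂ = (n₁/n₂)·sin θ₁ = 1.187 > 1, so there is no refracted ray — the light undergoes total internal reflection.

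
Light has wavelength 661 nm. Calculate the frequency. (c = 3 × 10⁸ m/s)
f = c/λ = 4.539 × 10¹⁴ Hz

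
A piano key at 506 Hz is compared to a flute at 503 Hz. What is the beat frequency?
3 Hz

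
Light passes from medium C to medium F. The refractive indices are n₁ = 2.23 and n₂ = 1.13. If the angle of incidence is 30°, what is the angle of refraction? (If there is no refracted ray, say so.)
sin θ₂ = (n₁/n₂)·sin θ₁ = 0.9867 → θ₂ = 80.65°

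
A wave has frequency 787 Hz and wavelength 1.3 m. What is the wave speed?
v = fλ = 1023 m/s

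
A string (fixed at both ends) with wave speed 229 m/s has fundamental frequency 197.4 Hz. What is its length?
L = v/(2f₁) = 0.58 m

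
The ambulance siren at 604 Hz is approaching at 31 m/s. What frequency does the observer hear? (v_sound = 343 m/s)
f_obs = f·v/(v − v_s) = 664 Hz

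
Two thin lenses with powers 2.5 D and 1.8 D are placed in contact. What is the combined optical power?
P_total = P₁ + P₂ = 4.3 D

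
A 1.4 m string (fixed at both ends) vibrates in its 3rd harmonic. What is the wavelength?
λₙ = 2L/n = 0.9333 m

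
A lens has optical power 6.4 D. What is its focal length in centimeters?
f = 1/P = 15.62 cm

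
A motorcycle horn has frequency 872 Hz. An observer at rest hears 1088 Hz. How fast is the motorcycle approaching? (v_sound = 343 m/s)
v_s = v·(1 − f/f_obs) = 68.1 m/s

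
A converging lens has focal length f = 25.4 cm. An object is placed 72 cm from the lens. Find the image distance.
1/di = 1/f − 1/do → di = 39.24 cm (real image)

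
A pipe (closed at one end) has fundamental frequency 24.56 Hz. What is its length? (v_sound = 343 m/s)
L = v/(4f₁) = 3.491 m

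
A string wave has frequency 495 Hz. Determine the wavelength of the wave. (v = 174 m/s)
λ = v/f = 0.3515 m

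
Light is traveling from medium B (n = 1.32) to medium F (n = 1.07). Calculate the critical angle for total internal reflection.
θc = arcsin(n₂/n₁) = 54.16°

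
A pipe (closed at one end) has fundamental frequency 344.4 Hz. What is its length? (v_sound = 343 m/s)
L = v/(4f₁) = 0.249 m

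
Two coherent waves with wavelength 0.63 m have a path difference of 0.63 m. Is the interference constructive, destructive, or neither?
constructive — path difference = 1λ, a whole number of wavelengths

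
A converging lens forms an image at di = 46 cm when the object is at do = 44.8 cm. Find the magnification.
M = −di/do = -1.027 (inverted image)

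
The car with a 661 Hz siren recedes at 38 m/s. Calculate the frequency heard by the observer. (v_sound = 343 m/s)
f_obs = f·v/(v + v_s) = 595.1 Hz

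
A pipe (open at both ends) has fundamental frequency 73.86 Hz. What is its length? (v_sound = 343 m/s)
L = v/(2f₁) = 2.322 m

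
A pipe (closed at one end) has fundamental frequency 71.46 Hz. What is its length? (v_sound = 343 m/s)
L = v/(4f₁) = 1.2 m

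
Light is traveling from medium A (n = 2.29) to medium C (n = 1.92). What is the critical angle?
θc = arcsin(n₂/n₁) = 56.97°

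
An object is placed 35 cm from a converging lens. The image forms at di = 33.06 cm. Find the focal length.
1/f = 1/do + 1/di → f = 17 cm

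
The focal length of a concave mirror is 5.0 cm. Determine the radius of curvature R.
R = 2|f| = 10 cm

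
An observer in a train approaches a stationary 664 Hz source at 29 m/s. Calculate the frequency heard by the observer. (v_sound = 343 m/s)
f_obs = f·(v + v_o)/v = 720.1 Hz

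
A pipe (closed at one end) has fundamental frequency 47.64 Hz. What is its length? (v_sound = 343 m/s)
L = v/(4f₁) = 1.8 m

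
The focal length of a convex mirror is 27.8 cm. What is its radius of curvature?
R = 2|f| = 55.6 cm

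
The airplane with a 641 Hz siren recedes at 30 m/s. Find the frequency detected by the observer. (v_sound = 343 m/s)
f_obs = f·v/(v + v_s) = 589.4 Hz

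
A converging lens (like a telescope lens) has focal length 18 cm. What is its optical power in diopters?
P = 1/f = 5.556 D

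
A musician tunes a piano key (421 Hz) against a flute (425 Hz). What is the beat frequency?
4 Hz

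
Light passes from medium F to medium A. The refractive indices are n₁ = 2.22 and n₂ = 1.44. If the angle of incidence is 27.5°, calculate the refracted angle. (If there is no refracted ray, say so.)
sin θ₂ = (n₁/n₂)·sin θ₁ = 0.7119 → θ₂ = 45.39°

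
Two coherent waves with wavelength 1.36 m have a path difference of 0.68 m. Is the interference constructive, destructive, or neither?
destructive — path difference = 0.5λ, an odd multiple of λ/2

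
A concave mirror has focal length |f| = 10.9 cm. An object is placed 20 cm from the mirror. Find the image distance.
f = +10.9 cm (concave); 1/di = 1/f − 1/do → di = 23.96 cm (real image, in front of mirror)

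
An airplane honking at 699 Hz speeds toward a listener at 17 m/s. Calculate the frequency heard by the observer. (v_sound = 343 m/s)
f_obs = f·v/(v − v_s) = 735.5 Hz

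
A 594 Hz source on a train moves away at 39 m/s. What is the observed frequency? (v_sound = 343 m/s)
f_obs = f·v/(v + v_s) = 533.4 Hz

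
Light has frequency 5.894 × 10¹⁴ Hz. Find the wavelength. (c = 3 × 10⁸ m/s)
λ = c/f = 509 nm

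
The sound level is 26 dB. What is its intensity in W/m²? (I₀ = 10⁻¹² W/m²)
I = I₀·10^(β/10) = 3.98 × 10⁻¹⁰ W/m²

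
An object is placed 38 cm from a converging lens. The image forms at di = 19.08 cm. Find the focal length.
1/f = 1/do + 1/di → f = 12.7 cm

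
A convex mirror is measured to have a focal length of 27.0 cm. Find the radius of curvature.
R = 2|f| = 54 cm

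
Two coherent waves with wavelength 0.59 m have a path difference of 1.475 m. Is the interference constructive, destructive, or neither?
destructive — path difference = 2.5λ, an odd multiple of λ/2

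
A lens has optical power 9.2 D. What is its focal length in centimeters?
f = 1/P = 10.87 cm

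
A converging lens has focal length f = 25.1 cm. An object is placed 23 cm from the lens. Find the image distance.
1/di = 1/f − 1/do → di = -274.9 cm (virtual image)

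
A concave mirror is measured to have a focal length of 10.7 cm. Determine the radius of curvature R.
R = 2|f| = 21.4 cm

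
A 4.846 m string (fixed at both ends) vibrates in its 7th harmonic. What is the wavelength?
λₙ = 2L/n = 1.385 m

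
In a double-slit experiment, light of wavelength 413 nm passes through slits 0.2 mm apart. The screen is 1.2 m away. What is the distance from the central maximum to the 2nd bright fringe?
y = mλL/d = 4.956 mm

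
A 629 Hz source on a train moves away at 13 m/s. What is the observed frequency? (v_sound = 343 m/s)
f_obs = f·v/(v + v_s) = 606 Hz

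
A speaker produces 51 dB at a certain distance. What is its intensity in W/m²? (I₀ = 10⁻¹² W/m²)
I = I₀·10^(β/10) = 1.26 × 10⁻⁷ W/m²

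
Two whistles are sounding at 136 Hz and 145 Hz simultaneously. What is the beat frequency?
9 Hz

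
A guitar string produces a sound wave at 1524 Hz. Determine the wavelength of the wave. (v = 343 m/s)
λ = v/f = 0.2251 m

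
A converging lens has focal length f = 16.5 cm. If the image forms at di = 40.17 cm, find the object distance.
1/do = 1/f − 1/di → do = 28 cm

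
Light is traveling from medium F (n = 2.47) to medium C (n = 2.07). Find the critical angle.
θc = arcsin(n₂/n₁) = 56.94°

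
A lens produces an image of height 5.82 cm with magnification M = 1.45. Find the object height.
ho = |hi|/|M| = 4.014 cm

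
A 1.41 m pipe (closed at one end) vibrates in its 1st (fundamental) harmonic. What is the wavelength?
λₙ = 4L/n = 5.64 m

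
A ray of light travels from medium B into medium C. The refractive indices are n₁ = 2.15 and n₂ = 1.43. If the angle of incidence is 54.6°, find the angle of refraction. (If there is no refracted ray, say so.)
sin θ₂ = (n₁/n₂)·sin θ₁ = 1.226 > 1, so there is no refracted ray — the light undergoes total internal reflection.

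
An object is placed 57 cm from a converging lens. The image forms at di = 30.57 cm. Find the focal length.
1/f = 1/do + 1/di → f = 19.9 cm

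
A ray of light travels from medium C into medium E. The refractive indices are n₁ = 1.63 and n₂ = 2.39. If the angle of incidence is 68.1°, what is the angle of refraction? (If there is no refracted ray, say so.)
sin θ₂ = (n₁/n₂)·sin θ₁ = 0.6328 → θ₂ = 39.26°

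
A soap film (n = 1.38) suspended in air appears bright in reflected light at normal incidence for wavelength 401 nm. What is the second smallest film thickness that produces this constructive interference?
2nt = (m − ½)λ with m = 2 → t = (m − ½)λ/(2n) = 217.9 nm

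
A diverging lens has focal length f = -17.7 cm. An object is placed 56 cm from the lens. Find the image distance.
1/di = 1/f − 1/do → di = -13.45 cm (virtual image)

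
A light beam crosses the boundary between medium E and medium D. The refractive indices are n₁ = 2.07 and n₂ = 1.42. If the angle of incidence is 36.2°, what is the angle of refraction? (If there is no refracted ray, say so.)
sin θ₂ = (n₁/n₂)·sin θ₁ = 0.861 → θ₂ = 59.42°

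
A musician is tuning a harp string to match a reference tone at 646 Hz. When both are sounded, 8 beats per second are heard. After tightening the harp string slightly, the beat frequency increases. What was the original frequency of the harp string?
654 Hz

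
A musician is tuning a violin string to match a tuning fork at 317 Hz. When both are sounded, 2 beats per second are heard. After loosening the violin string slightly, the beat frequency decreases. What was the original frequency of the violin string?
319 Hz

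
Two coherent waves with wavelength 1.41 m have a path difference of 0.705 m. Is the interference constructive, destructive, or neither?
destructive — path difference = 0.5λ, an odd multiple of λ/2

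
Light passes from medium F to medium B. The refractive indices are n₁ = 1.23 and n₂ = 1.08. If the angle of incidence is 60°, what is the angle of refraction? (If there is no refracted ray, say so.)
sin θ₂ = (n₁/n₂)·sin θ₁ = 0.9863 → θ₂ = 80.51°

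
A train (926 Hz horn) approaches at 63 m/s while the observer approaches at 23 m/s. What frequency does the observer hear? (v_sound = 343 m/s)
f_obs = f·(v + v_o)/(v − v_s) = 1210 Hz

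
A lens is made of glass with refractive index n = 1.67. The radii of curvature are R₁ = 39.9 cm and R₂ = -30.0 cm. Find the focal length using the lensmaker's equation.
1/f = (n − 1)(1/R₁ − 1/R₂) → f = 25.56 cm (converging lens)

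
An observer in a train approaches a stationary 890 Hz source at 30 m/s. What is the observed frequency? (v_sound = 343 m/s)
f_obs = f·(v + v_o)/v = 967.8 Hz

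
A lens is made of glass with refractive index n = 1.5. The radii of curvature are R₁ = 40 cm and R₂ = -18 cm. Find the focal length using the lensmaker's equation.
1/f = (n − 1)(1/R₁ − 1/R₂) → f = 24.83 cm (converging lens)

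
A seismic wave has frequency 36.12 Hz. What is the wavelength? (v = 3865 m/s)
λ = v/f = 107 m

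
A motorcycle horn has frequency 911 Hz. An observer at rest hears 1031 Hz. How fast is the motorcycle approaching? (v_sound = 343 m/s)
v_s = v·(1 − f/f_obs) = 39.92 m/s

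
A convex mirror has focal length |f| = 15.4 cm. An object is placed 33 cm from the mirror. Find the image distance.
f = −15.4 cm (convex); 1/di = 1/f − 1/do → di = -10.5 cm (virtual image, behind mirror)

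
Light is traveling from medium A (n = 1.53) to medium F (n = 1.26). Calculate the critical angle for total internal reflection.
θc = arcsin(n₂/n₁) = 55.44°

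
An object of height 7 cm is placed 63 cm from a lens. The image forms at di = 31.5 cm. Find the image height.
hi = (-di/do) × ho = -3.5 cm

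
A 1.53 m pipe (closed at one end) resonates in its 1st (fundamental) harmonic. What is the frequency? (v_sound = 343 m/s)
fₙ = nv/(4L) = 56.05 Hz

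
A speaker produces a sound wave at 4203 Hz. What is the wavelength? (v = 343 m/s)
λ = v/f = 0.08161 m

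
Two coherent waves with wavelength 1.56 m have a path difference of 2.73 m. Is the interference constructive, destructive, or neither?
neither (partial) — path difference = 1.75λ, neither a whole number of wavelengths nor an odd multiple of λ/2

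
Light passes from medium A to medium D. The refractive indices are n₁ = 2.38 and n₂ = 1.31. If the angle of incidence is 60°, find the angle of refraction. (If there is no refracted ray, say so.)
sin θ₂ = (n₁/n₂)·sin θ₁ = 1.573 > 1, so there is no refracted ray — the light undergoes total internal reflection.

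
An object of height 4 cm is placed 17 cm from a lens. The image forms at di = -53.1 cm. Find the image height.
hi = (-di/do) × ho = 12.49 cm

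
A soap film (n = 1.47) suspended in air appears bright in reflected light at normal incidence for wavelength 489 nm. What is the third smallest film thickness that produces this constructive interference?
2nt = (m − ½)λ with m = 3 → t = (m − ½)λ/(2n) = 415.8 nm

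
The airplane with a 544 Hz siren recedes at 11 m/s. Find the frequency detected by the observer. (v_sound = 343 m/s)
f_obs = f·v/(v + v_s) = 527.1 Hz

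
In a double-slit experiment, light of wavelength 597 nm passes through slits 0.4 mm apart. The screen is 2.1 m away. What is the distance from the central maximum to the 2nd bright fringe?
y = mλL/d = 6.269 mm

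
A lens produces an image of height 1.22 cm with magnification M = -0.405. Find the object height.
ho = |hi|/|M| = 3.012 cm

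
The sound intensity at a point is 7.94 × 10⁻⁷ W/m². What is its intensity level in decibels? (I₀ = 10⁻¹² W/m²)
β = 10·log₁₀(I/I₀) = 59 dB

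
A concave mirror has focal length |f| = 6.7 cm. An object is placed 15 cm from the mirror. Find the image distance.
f = +6.7 cm (concave); 1/di = 1/f − 1/do → di = 12.11 cm (real image, in front of mirror)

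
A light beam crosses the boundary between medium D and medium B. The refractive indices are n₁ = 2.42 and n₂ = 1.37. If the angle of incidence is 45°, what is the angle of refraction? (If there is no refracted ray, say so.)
sin θ₂ = (n₁/n₂)·sin θ₁ = 1.249 > 1, so there is no refracted ray — the light undergoes total internal reflection.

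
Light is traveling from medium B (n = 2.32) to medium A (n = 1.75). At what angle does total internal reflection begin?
θc = arcsin(n₂/n₁) = 48.97°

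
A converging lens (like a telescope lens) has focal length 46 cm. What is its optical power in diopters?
P = 1/f = 2.174 D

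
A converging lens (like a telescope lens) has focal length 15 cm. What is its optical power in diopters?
P = 1/f = 6.667 D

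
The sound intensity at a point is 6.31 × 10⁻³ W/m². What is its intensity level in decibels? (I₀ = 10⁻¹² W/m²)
β = 10·log₁₀(I/I₀) = 98 dB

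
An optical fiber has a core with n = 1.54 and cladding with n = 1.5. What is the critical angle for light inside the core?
θc = arcsin(n_cladding/n_core) = 76.91°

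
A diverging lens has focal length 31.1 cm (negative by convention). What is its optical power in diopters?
P = 1/f = -3.215 D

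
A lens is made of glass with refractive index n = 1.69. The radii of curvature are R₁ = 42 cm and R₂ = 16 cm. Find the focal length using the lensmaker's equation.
1/f = (n − 1)(1/R₁ − 1/R₂) → f = -37.46 cm (diverging lens)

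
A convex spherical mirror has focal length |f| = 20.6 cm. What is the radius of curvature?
R = 2|f| = 41.2 cm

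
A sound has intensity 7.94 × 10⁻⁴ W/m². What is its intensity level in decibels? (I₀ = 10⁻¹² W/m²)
β = 10·log₁₀(I/I₀) = 89 dB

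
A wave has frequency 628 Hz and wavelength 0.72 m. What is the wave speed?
v = fλ = 452.2 m/s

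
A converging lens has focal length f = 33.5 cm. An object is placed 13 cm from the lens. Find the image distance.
1/di = 1/f − 1/do → di = -21.24 cm (virtual image)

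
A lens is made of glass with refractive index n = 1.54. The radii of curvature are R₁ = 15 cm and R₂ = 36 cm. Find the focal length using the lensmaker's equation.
1/f = (n − 1)(1/R₁ − 1/R₂) → f = 47.62 cm (converging lens)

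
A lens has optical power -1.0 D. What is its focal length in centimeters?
f = 1/P = -100 cm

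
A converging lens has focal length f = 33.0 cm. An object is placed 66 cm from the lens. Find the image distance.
1/di = 1/f − 1/do → di = 66 cm (real image)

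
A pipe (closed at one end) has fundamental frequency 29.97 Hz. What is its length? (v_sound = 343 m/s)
L = v/(4f₁) = 2.861 m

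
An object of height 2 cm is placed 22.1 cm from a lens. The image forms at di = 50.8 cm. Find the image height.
hi = (-di/do) × ho = -4.597 cm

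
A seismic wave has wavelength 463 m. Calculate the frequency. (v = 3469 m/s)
f = v/λ = 7.492 Hz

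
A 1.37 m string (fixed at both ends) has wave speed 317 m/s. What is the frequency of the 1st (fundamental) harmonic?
fₙ = nv/(2L) = 115.7 Hz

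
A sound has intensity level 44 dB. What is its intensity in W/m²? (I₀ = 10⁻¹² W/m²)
I = I₀·10^(β/10) = 2.51 × 10⁻⁸ W/m²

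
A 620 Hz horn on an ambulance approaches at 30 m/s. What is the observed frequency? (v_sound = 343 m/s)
f_obs = f·v/(v − v_s) = 679.4 Hz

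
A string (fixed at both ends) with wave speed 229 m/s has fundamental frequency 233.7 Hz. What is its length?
L = v/(2f₁) = 0.4899 m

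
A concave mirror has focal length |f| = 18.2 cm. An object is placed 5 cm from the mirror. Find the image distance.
f = +18.2 cm (concave); 1/di = 1/f − 1/do → di = -6.894 cm (virtual image, behind mirror)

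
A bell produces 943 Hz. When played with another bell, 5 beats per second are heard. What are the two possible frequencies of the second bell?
f₂ = 943 ± 5 Hz → 948 Hz or 938 Hz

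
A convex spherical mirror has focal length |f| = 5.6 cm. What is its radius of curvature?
R = 2|f| = 11.2 cm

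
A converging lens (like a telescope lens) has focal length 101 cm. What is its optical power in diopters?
P = 1/f = 0.9901 D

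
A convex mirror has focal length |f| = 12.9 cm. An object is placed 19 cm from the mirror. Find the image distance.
f = −12.9 cm (convex); 1/di = 1/f − 1/do → di = -7.683 cm (virtual image, behind mirror)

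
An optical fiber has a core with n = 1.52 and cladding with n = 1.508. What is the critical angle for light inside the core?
θc = arcsin(n_cladding/n_core) = 82.8°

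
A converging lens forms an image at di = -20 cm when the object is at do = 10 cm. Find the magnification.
M = −di/do = 2 (upright image)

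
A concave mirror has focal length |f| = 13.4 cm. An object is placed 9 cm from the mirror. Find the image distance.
f = +13.4 cm (concave); 1/di = 1/f − 1/do → di = -27.41 cm (virtual image, behind mirror)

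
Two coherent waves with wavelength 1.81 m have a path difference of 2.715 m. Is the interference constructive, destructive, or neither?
destructive — path difference = 1.5λ, an odd multiple of λ/2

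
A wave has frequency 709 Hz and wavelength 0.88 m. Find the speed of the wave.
v = fλ = 623.9 m/s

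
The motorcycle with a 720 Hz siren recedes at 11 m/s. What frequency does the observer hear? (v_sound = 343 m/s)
f_obs = f·v/(v + v_s) = 697.6 Hz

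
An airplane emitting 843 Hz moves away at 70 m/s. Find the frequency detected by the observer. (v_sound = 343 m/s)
f_obs = f·v/(v + v_s) = 700.1 Hz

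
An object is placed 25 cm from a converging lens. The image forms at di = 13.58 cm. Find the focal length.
1/f = 1/do + 1/di → f = 8.8 cm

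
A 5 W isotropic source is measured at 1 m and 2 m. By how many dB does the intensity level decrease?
Δβ = 20·log₁₀(r₂/r₁) = 6.021 dB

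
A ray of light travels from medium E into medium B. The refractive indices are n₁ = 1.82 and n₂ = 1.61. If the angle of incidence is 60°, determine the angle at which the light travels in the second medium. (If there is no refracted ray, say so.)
sin θ₂ = (n₁/n₂)·sin θ₁ = 0.979 → θ₂ = 78.23°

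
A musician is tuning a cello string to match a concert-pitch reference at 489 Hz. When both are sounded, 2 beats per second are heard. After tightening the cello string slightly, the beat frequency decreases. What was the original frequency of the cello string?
487 Hz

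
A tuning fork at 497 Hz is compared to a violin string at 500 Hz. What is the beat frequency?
3 Hz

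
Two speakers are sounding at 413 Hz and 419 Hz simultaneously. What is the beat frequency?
6 Hz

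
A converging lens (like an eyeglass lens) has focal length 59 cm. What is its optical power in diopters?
P = 1/f = 1.695 D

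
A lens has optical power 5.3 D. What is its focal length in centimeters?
f = 1/P = 18.87 cm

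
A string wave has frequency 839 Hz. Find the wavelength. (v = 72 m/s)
λ = v/f = 0.08582 m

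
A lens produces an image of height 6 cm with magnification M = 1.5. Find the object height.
ho = |hi|/|M| = 4 cm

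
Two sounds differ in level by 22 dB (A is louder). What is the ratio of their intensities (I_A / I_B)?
I_A/I_B = 10^(Δβ/10) = 158.5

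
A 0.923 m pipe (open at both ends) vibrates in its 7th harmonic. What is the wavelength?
λₙ = 2L/n = 0.2637 m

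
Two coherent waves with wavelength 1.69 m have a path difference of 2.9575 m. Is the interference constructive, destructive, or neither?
neither (partial) — path difference = 1.75λ, neither a whole number of wavelengths nor an odd multiple of λ/2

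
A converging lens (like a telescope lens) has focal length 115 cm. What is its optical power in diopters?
P = 1/f = 0.8696 D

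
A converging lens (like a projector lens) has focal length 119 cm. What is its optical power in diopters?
P = 1/f = 0.8403 D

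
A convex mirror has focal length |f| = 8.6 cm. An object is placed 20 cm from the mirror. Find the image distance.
f = −8.6 cm (convex); 1/di = 1/f − 1/do → di = -6.014 cm (virtual image, behind mirror)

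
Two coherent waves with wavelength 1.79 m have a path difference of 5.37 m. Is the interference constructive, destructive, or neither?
constructive — path difference = 3λ, a whole number of wavelengths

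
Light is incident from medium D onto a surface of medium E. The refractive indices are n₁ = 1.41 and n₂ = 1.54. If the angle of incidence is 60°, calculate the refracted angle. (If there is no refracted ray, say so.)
sin θ₂ = (n₁/n₂)·sin θ₁ = 0.7929 → θ₂ = 52.46°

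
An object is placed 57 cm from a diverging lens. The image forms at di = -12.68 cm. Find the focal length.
1/f = 1/do + 1/di → f = -16.31 cm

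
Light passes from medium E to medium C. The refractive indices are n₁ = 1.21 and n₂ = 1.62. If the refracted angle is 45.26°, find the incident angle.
sin θ₁ = (n₂/n₁)·sin θ₂ → θ₁ = 71.99°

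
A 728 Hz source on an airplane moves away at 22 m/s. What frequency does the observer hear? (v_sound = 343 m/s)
f_obs = f·v/(v + v_s) = 684.1 Hz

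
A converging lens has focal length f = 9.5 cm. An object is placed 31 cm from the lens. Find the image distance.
1/di = 1/f − 1/do → di = 13.7 cm (real image)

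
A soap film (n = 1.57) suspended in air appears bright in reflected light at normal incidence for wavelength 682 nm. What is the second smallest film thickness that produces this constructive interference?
2nt = (m − ½)λ with m = 2 → t = (m − ½)λ/(2n) = 325.8 nm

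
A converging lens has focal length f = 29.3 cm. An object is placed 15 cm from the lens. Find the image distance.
1/di = 1/f − 1/do → di = -30.73 cm (virtual image)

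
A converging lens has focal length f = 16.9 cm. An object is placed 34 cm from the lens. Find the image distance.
1/di = 1/f − 1/do → di = 33.6 cm (real image)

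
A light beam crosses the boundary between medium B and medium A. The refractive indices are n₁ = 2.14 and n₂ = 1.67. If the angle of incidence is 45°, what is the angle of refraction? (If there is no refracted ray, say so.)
sin θ₂ = (n₁/n₂)·sin θ₁ = 0.9061 → θ₂ = 64.97°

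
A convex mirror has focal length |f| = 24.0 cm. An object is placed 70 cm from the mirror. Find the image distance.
f = −24.0 cm (convex); 1/di = 1/f − 1/do → di = -17.87 cm (virtual image, behind mirror)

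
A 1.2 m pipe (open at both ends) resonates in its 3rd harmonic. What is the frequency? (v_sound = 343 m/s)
fₙ = nv/(2L) = 428.8 Hz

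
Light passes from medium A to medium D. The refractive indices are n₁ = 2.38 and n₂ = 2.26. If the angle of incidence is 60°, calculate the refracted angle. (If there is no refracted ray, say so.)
sin θ₂ = (n₁/n₂)·sin θ₁ = 0.912 → θ₂ = 65.78°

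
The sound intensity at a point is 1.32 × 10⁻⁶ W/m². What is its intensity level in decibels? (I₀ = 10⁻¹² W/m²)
β = 10·log₁₀(I/I₀) = 61.21 dB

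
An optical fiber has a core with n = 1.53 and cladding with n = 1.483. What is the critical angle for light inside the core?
θc = arcsin(n_cladding/n_core) = 75.76°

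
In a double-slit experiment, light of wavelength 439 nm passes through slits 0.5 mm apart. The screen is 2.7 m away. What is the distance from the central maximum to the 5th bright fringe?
y = mλL/d = 11.85 mm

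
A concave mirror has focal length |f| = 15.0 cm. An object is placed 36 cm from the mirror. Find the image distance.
f = +15.0 cm (concave); 1/di = 1/f − 1/do → di = 25.71 cm (real image, in front of mirror)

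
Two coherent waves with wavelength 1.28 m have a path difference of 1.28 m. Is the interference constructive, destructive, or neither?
constructive — path difference = 1λ, a whole number of wavelengths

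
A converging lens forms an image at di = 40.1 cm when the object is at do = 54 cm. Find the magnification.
M = −di/do = -0.7426 (inverted image)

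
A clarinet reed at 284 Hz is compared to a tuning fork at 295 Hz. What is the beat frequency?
11 Hz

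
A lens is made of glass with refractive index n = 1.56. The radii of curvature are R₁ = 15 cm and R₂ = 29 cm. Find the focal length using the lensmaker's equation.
1/f = (n − 1)(1/R₁ − 1/R₂) → f = 55.48 cm (converging lens)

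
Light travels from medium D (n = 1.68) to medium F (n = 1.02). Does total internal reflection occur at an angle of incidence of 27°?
θc = arcsin(n₂/n₁) = 37.38°; 27° < θc, so no — the ray refracts.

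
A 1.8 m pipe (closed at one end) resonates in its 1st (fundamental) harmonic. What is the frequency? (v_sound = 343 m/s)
fₙ = nv/(4L) = 47.64 Hz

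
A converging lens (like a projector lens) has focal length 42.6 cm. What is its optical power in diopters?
P = 1/f = 2.347 D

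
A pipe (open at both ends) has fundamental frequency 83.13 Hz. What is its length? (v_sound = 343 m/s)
L = v/(2f₁) = 2.063 m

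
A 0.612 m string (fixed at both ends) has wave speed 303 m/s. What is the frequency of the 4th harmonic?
fₙ = nv/(2L) = 990.2 Hz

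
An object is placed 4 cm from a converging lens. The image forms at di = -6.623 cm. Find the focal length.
1/f = 1/do + 1/di → f = 10.1 cm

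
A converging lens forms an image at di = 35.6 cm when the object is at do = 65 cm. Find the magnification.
M = −di/do = -0.5477 (inverted image)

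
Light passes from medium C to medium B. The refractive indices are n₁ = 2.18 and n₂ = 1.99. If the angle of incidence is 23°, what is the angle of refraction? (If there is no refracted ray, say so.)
sin θ₂ = (n₁/n₂)·sin θ₁ = 0.428 → θ₂ = 25.34°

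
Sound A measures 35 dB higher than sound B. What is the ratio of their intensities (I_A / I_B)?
I_A/I_B = 10^(Δβ/10) = 3162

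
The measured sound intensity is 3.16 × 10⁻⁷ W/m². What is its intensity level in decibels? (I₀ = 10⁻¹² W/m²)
β = 10·log₁₀(I/I₀) = 55 dB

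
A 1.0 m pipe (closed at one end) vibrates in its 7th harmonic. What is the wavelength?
λₙ = 4L/n = 0.5714 m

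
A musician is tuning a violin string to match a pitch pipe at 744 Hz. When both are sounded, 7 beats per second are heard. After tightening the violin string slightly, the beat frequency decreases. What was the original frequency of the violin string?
737 Hz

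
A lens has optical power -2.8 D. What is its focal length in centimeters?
f = 1/P = -35.71 cm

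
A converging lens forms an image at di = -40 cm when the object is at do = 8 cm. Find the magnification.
M = −di/do = 5 (upright image)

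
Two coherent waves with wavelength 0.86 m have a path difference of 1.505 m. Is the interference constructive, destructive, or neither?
neither (partial) — path difference = 1.75λ, neither a whole number of wavelengths nor an odd multiple of λ/2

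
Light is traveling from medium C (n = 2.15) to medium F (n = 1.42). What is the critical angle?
θc = arcsin(n₂/n₁) = 41.34°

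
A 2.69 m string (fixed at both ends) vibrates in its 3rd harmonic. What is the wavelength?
λₙ = 2L/n = 1.793 m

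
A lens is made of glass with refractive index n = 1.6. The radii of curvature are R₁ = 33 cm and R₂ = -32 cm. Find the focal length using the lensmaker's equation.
1/f = (n − 1)(1/R₁ − 1/R₂) → f = 27.08 cm (converging lens)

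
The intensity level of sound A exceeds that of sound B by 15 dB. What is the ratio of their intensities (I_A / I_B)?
I_A/I_B = 10^(Δβ/10) = 31.62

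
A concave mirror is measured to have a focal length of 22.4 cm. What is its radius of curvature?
R = 2|f| = 44.8 cm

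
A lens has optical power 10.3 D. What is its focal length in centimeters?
f = 1/P = 9.709 cm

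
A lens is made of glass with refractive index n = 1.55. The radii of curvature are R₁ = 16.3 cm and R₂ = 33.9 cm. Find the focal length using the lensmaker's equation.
1/f = (n − 1)(1/R₁ − 1/R₂) → f = 57.08 cm (converging lens)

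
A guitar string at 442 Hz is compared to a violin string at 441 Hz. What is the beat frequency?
1 Hz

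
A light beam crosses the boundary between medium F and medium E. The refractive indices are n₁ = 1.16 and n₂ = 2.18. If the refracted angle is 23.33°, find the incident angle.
sin θ₁ = (n₂/n₁)·sin θ₂ → θ₁ = 48.1°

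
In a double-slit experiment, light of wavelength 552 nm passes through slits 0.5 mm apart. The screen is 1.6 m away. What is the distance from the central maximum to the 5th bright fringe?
y = mλL/d = 8.832 mm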